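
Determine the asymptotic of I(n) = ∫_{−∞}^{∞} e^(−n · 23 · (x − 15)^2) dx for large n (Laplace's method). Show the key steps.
I(n) = sqrt(π/(23n))

Here φ(x) = 23 · (x − 15)^2 has its unique minimum at x* = 15 with φ(x*) = 0 and φ''(x*) = 46. Laplace's method gives
  I(n) ~ e^(−n φ(x*)) · sqrt(2π / (n · φ''(x*))) = sqrt(2π / (46n)) = sqrt(π/(23n)).
This is exact: substituting u = (x − 15)·sqrt(23n) gives I(n) = (1/sqrt(23n)) ∫_{−∞}^{∞} e^(−u^2) du = sqrt(π/(23n)).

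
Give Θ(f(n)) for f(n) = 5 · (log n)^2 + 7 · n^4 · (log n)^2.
f(n) ∈ Θ(n^4 · (log n)^2)

Compare the terms by growth order. For large n, n^a · (log n)^b dominates n^a' · (log n)^b' iff a > a', or (a = a' and b > b'). Ranking the 2 terms shows the dominant one is 7 · n^4 · (log n)^2. Hence f(n) ∈ Θ(n^4 · (log n)^2).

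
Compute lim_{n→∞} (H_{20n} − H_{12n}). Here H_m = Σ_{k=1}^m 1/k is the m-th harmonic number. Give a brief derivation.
lim = ln(20/12) = ln(5/3)

Euler-Maclaurin gives H_m = ln m + γ + 1/(2m) + O(1/m^2). The γ and O(1/m) terms cancel in the difference:
  H_{20n} − H_{12n} = ln(20n) − ln(12n) + O(1/n) = ln(20/12) + O(1/n).
Hence the limit is ln(20/12) = ln(5/3).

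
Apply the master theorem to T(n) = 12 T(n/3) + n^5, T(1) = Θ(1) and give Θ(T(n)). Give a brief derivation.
T(n) = Θ(n^5)

log_3 12 ≈ 2.262. f(n) = n^5 dominates n^(log_3 12) since 5 > 2.262, and the regularity condition a·f(n/b) = 12·(n/3)^5 = (12/243)·n^5 ≤ c·f(n) holds with c = 12/243 ≈ 0.0494 < 1. So this is Case 3: T(n) = Θ(f(n)) = Θ(n^5).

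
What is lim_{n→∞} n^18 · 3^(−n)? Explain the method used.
lim = 0

Exponentials with base > 1 dominate every fixed polynomial: for any fixed c, n^c / 3^n → 0 as n → ∞ (e.g. by the ratio test, or by writing 3^n = e^(n ln 3) and noting e^(n ln 3) / n^c → ∞). Hence n^18 · 3^(−n) = n^18 / 3^n → 0.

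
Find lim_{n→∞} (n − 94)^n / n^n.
lim = e^(−94)

Rewrite as (1 − 94/n)^(n). By the standard limit (1 + x/n)^n → e^x, we have (1 − 94/n)^n → e^(−94), and raising to the 1st power gives e^(−94).
More precisely, ln[(1 − 94/n)^(n)] = n · ln(1 − 94/n) = n · (-94/n + O(1/n^2)) = -94 + O(1/n) → -94.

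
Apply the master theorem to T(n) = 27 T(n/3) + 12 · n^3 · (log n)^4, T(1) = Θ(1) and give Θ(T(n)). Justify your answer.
T(n) = Θ(n^3 · (log n)^5)

Here log_3 27 = 3 and f(n) = 12 · n^3 · (log n)^4 = Θ(n^(log_3 27) · (log n)^4). This is the extended Case 2 of the master theorem (f matches the critical exponent up to log factors), giving T(n) = Θ(n^(log_3 27) · (log n)^(4+1)) = Θ(n^3 · (log n)^5).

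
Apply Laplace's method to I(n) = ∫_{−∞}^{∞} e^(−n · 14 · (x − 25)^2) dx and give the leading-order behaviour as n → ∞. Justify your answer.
I(n) = sqrt(π/(14n))

Here φ(x) = 14 · (x − 25)^2 has its unique minimum at x* = 25 with φ(x*) = 0 and φ''(x*) = 28. Laplace's method gives
  I(n) ~ e^(−n φ(x*)) · sqrt(2π / (n · φ''(x*))) = sqrt(2π / (28n)) = sqrt(π/(14n)).
This is exact: substituting u = (x − 25)·sqrt(14n) gives I(n) = (1/sqrt(14n)) ∫_{−∞}^{∞} e^(−u^2) du = sqrt(π/(14n)).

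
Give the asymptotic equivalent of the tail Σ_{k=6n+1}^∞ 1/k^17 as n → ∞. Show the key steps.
Σ_{k>6n} 1/k^17 ~ 1/(16 · (6n)^16)

Compare to the integral: ∫_{6n}^∞ x^(−17) dx = [−x^(−16)/16]_{6n}^∞ = 1/((17−1)·(6n)^16). Euler-Maclaurin then gives
  Σ_{k>6n} 1/k^17 = ∫_{6n}^∞ dx/x^17 − 1/(2·(6n)^17) + O(1/(6n)^18).
(Equivalently this is ζ(17) − Σ_{k≤6n} 1/k^17.)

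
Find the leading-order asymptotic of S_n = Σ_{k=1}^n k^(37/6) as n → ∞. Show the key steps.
S_n ~ (6/43) · n^(43/6)

Integral comparison: Σ_{k=1}^n k^(37/6) = ∫_0^n x^(37/6) dx + O(n^(37/6)). The integral is n^(1 + 37/6) / (1 + 37/6) = n^((37+6)/6) / ((37+6)/6) = (6/43) · n^(43/6).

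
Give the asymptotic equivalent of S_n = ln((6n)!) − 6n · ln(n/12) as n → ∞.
S_n ~ 6n · (ln 72 − 1) + O(ln n)

Stirling: ln((6n)!) = 6n ln(6n) − 6n + O(ln n).
  S_n = 6n ln(6n) − 6n − 6n ln(n/12) + O(ln n)
      = 6n ln(6n) − 6n ln n + 6n ln 12 − 6n + O(ln n)
      = 6n ln 6 + 6n ln 12 − 6n + O(ln n)
      = 6n (ln 72 − 1) + O(ln n).
Numerically ln(72) − 1 ≈ 3.2767.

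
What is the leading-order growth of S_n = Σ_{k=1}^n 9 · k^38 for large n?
S_n ~ 3 · n^39 / 13

By integral comparison (Euler-Maclaurin), Σ_{k=1}^n 9 · k^38 = 9 · ∫_0^n x^38 dx + O(n^38) = 9 · n^39/39 = 3 · n^39 / 13 + O(n^38). (Equivalently, Faulhaber's formula gives the same leading term.)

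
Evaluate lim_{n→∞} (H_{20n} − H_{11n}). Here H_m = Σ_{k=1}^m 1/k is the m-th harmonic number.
lim = ln(20/11)

Euler-Maclaurin gives H_m = ln m + γ + 1/(2m) + O(1/m^2). The γ and O(1/m) terms cancel in the difference:
  H_{20n} − H_{11n} = ln(20n) − ln(11n) + O(1/n) = ln(20/11) + O(1/n).
Hence the limit is ln(20/11).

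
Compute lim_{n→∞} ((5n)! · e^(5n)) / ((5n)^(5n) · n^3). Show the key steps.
lim = 0

Stirling: (5n)! ~ sqrt(2π·5n) · (5n/e)^(5n). Hence
  (5n)! · e^(5n) / (5n)^(5n) ~ sqrt(2π·5n).
Dividing by n^3: sqrt(2π·5n) / n^3 = sqrt(2π·5) · n^((1−6)/2), so the expression behaves like sqrt(2π·5) · n^((1−6)/2) → 0.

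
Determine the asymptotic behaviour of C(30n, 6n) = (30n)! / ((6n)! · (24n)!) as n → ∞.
C(30n, 6n) ~ (3125/256)^(6n) · sqrt(5/(8π·6n))

Write N = 6n. Apply Stirling to each factorial:
  (5N)! ~ sqrt(2π·5N) · (5N/e)^(5N),
  N! ~ sqrt(2π N) · (N/e)^N,
  (4N)! ~ sqrt(2π·4N) · (4N/e)^(4N).
The exponential factors combine to (5N)^(5N) / (N^N · (4N)^(4N)) = 5^(5N)/4^(4N) = (5^5/4^4)^N = (3125/256)^N.
The square-root prefactors combine to sqrt(2π·5N) / (sqrt(2π N)·sqrt(2π·4N)) = sqrt(5 / (2π·4·N)) = sqrt(5/(8π·6n)).
Substituting N = 6n: C(30n, 6n) ~ (3125/256)^(6n) · sqrt(5/(8π·6n)).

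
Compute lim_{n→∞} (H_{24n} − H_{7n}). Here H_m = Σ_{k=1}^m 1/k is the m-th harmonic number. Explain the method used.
lim = ln(24/7)

Euler-Maclaurin gives H_m = ln m + γ + 1/(2m) + O(1/m^2). The γ and O(1/m) terms cancel in the difference:
  H_{24n} − H_{7n} = ln(24n) − ln(7n) + O(1/n) = ln(24/7) + O(1/n).
Hence the limit is ln(24/7).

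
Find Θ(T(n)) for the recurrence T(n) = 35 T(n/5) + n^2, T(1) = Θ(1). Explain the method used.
T(n) = Θ(n^(log_5 35))

Master theorem: compare f(n) = n^2 to n^(log_5 35) where log_5 35 ≈ 2.209. Since 2 < log_5 35, we have f(n) = O(n^(log_5 35 − ε)) for some ε > 0 — Case 1. Hence T(n) = Θ(n^(log_5 35)).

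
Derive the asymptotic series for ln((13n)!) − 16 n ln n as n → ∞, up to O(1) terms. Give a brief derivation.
ln((13n)!) − 16 n ln n = −3 n ln n + 13(ln 13 − 1) n + (1/2) ln(2π·13n) + O(1/n)

Stirling: ln((13n)!) = 13n ln(13n) − 13n + (1/2) ln(2π·13n) + O(1/n).
Expand 13n ln(13n) = 13n (ln n + ln 13) = 13n ln n + 13n ln 13.
Subtract 16n ln n: leading term is (13 − 16) n ln n = −3 n ln n. The next term is 13n ln 13 − 13n = 13(ln 13 − 1) n. Then the (1/2) ln(2π·13n) correction.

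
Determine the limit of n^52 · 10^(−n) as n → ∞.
lim = 0

Exponentials with base > 1 dominate every fixed polynomial: for any fixed c, n^c / 10^n → 0 as n → ∞ (e.g. by the ratio test, or by writing 10^n = e^(n ln 10) and noting e^(n ln 10) / n^c → ∞). Hence n^52 · 10^(−n) = n^52 / 10^n → 0.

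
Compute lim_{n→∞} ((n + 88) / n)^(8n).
lim = e^704

Rewrite as (1 + 88/n)^(8n). By the standard limit (1 + x/n)^n → e^x, we have (1 + 88/n)^n → e^88, and raising to the 8th power gives e^704.
More precisely, ln[(1 + 88/n)^(8n)] = 8n · ln(1 + 88/n) = 8n · (88/n + O(1/n^2)) = 704 + O(1/n) → 704.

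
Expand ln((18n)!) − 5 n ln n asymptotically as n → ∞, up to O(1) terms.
ln((18n)!) − 5 n ln n = 13 n ln n + 18(ln 18 − 1) n + (1/2) ln(2π·18n) + O(1/n)

Stirling: ln((18n)!) = 18n ln(18n) − 18n + (1/2) ln(2π·18n) + O(1/n).
Expand 18n ln(18n) = 18n (ln n + ln 18) = 18n ln n + 18n ln 18.
Subtract 5n ln n: leading term is (18 − 5) n ln n = 13 n ln n. The next term is 18n ln 18 − 18n = 18(ln 18 − 1) n. Then the (1/2) ln(2π·18n) correction.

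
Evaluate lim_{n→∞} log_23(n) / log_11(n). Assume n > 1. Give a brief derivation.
lim = ln(11) / ln(23) = log_23(11)

Change of base: log_23(n) = ln n / ln 23 and log_11(n) = ln n / ln 11. The ratio is (ln n / ln 23) · (ln 11 / ln n) = ln 11 / ln 23, a constant independent of n. So the limit is ln 11 / ln 23 = log_23(11).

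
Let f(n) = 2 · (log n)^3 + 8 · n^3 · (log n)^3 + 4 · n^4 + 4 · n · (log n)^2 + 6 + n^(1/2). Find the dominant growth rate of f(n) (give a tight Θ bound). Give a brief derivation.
f(n) ∈ Θ(n^4)

Compare the terms by growth order. For large n, n^a · (log n)^b dominates n^a' · (log n)^b' iff a > a', or (a = a' and b > b'). Ranking the 6 terms shows the dominant one is 4 · n^4. Hence f(n) ∈ Θ(n^4).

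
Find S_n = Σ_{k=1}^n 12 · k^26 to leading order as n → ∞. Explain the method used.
S_n ~ 4 · n^27 / 9

By integral comparison (Euler-Maclaurin), Σ_{k=1}^n 12 · k^26 = 12 · ∫_0^n x^26 dx + O(n^26) = 12 · n^27/27 = 4 · n^27 / 9 + O(n^26). (Equivalently, Faulhaber's formula gives the same leading term.)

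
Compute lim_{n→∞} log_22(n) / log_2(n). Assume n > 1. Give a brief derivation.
lim = ln(2) / ln(22) = log_22(2)

Change of base: log_22(n) = ln n / ln 22 and log_2(n) = ln n / ln 2. The ratio is (ln n / ln 22) · (ln 2 / ln n) = ln 2 / ln 22, a constant independent of n. So the limit is ln 2 / ln 22 = log_22(2).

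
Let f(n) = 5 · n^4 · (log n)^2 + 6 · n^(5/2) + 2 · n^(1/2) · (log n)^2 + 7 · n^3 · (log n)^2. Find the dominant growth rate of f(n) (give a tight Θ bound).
f(n) ∈ Θ(n^4 · (log n)^2)

Compare the terms by growth order. For large n, n^a · (log n)^b dominates n^a' · (log n)^b' iff a > a', or (a = a' and b > b'). Ranking the 4 terms shows the dominant one is 5 · n^4 · (log n)^2. Hence f(n) ∈ Θ(n^4 · (log n)^2).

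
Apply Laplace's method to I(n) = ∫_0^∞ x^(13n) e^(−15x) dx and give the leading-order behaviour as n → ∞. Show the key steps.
I(n) ~ (sqrt(2π·13n) / 15) · (13n/(15e))^(13n)

Write the integrand as exp(13n ln x − 15x) and set f(x) = 13n ln x − 15x. Then f'(x) = 13n/x − 15 = 0 at x* = 13n/15, and f''(x*) = −13n/x*^2 = −15^2/(13n). Laplace's method (interior maximum) gives
  I(n) ~ e^(f(x*)) · sqrt(2π / |f''(x*)|)
        = exp(13n ln(13n/15) − 13n) · sqrt(2π · 13n / 15^2)
        = (13n/15)^(13n) e^(−13n) · sqrt(2π·13n) / 15
        = (sqrt(2π·13n) / 15) · (13n/(15e))^(13n).
This matches Γ(13n+1)/15^(13n+1) with Stirling applied to Γ.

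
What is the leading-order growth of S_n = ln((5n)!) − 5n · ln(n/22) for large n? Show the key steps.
S_n ~ 5n · (ln 110 − 1) + O(ln n)

Stirling: ln((5n)!) = 5n ln(5n) − 5n + O(ln n).
  S_n = 5n ln(5n) − 5n − 5n ln(n/22) + O(ln n)
      = 5n ln(5n) − 5n ln n + 5n ln 22 − 5n + O(ln n)
      = 5n ln 5 + 5n ln 22 − 5n + O(ln n)
      = 5n (ln 110 − 1) + O(ln n).
Numerically ln(110) − 1 ≈ 3.7005.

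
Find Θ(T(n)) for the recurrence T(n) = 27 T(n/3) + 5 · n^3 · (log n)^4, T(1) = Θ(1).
T(n) = Θ(n^3 · (log n)^5)

Here log_3 27 = 3 and f(n) = 5 · n^3 · (log n)^4 = Θ(n^(log_3 27) · (log n)^4). This is the extended Case 2 of the master theorem (f matches the critical exponent up to log factors), giving T(n) = Θ(n^(log_3 27) · (log n)^(4+1)) = Θ(n^3 · (log n)^5).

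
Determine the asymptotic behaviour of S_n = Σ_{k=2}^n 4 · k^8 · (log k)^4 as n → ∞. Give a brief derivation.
S_n ~ 4 · n^9 · (log n)^4 / 9

By integral comparison, S_n = ∫_1^n 4 · x^8 · (log x)^4 dx + O(n^8 · (log n)^4). For the integral, the leading term of ∫_1^n x^8 (log x)^4 dx is n^9/9 · (log n)^4 (by repeated integration by parts; each step lowers the log-exponent and produces a relatively O(1/log n) correction). Hence S_n ~ 4 · n^9 · (log n)^4 / 9.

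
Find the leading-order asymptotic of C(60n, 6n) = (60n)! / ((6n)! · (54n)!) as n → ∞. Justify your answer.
C(60n, 6n) ~ (10000000000/387420489)^(6n) · sqrt(5/(9π·6n))

Write N = 6n. Apply Stirling to each factorial:
  (10N)! ~ sqrt(2π·10N) · (10N/e)^(10N),
  N! ~ sqrt(2π N) · (N/e)^N,
  (9N)! ~ sqrt(2π·9N) · (9N/e)^(9N).
The exponential factors combine to (10N)^(10N) / (N^N · (9N)^(9N)) = 10^(10N)/9^(9N) = (10^10/9^9)^N = (10000000000/387420489)^N.
The square-root prefactors combine to sqrt(2π·10N) / (sqrt(2π N)·sqrt(2π·9N)) = sqrt(10 / (2π·9·N)) = sqrt(5/(9π·6n)).
Substituting N = 6n: C(60n, 6n) ~ (10000000000/387420489)^(6n) · sqrt(5/(9π·6n)).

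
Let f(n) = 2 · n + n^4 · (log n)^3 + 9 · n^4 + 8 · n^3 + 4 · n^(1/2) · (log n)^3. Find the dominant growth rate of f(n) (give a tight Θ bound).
f(n) ∈ Θ(n^4 · (log n)^3)

Compare the terms by growth order. For large n, n^a · (log n)^b dominates n^a' · (log n)^b' iff a > a', or (a = a' and b > b'). Ranking the 5 terms shows the dominant one is n^4 · (log n)^3. Hence f(n) ∈ Θ(n^4 · (log n)^3).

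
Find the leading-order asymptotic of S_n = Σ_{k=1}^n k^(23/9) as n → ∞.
S_n ~ (9/32) · n^(32/9)

Integral comparison: Σ_{k=1}^n k^(23/9) = ∫_0^n x^(23/9) dx + O(n^(23/9)). The integral is n^(1 + 23/9) / (1 + 23/9) = n^((23+9)/9) / ((23+9)/9) = (9/32) · n^(32/9).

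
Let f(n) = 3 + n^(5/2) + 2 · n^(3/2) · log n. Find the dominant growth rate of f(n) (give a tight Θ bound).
f(n) ∈ Θ(n^(5/2))

Compare the terms by growth order. For large n, n^a · (log n)^b dominates n^a' · (log n)^b' iff a > a', or (a = a' and b > b'). Ranking the 3 terms shows the dominant one is n^(5/2). Hence f(n) ∈ Θ(n^(5/2)).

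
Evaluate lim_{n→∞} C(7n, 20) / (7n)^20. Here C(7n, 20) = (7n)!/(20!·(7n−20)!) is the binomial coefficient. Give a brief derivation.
lim = 1/20! = 1/2432902008176640000

With N = 7n → ∞: C(N, 20) / N^20 = [N(N−1)…(N−19)] / (20! · N^20) = (1/20!) · 1 · (1 − 1/(7n)) · … · (1 − 19/(7n)). Each factor → 1 as N → ∞, so the limit is 1/20! = 1/2432902008176640000.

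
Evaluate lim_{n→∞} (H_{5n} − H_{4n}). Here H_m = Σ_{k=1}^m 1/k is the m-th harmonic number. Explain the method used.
lim = ln(5/4)

Euler-Maclaurin gives H_m = ln m + γ + 1/(2m) + O(1/m^2). The γ and O(1/m) terms cancel in the difference:
  H_{5n} − H_{4n} = ln(5n) − ln(4n) + O(1/n) = ln(5/4) + O(1/n).
Hence the limit is ln(5/4).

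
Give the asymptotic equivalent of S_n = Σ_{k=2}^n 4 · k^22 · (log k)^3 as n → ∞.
S_n ~ 4 · n^23 · (log n)^3 / 23

By integral comparison, S_n = ∫_1^n 4 · x^22 · (log x)^3 dx + O(n^22 · (log n)^3). For the integral, the leading term of ∫_1^n x^22 (log x)^3 dx is n^23/23 · (log n)^3 (by repeated integration by parts; each step lowers the log-exponent and produces a relatively O(1/log n) correction). Hence S_n ~ 4 · n^23 · (log n)^3 / 23.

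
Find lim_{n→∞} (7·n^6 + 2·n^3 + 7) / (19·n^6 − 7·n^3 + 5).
lim = 7/19

For large n the leading n^6 terms dominate both numerator and denominator. Dividing top and bottom by n^6, every other term tends to 0, leaving 7/19.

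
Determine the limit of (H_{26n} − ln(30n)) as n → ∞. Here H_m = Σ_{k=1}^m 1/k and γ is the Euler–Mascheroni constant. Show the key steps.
lim = ln(13/15) + γ

By Euler-Maclaurin, H_m = ln m + γ + O(1/m). So
  H_{26n} − ln(30n) = ln(26n) + γ − ln(30n) + O(1/n)
                       = ln(26/30) + γ + O(1/n).
Hence the limit is ln(26/30) + γ (= ln(13/15)).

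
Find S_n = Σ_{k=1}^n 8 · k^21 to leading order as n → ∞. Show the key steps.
S_n ~ 4 · n^22 / 11

By integral comparison (Euler-Maclaurin), Σ_{k=1}^n 8 · k^21 = 8 · ∫_0^n x^21 dx + O(n^21) = 8 · n^22/22 = 4 · n^22 / 11 + O(n^21). (Equivalently, Faulhaber's formula gives the same leading term.)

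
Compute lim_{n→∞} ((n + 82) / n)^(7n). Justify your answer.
lim = e^574

Rewrite as (1 + 82/n)^(7n). By the standard limit (1 + x/n)^n → e^x, we have (1 + 82/n)^n → e^82, and raising to the 7th power gives e^574.
More precisely, ln[(1 + 82/n)^(7n)] = 7n · ln(1 + 82/n) = 7n · (82/n + O(1/n^2)) = 574 + O(1/n) → 574.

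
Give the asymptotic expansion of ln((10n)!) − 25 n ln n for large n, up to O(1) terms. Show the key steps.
ln((10n)!) − 25 n ln n = −15 n ln n + 10(ln 10 − 1) n + (1/2) ln(2π·10n) + O(1/n)

Stirling: ln((10n)!) = 10n ln(10n) − 10n + (1/2) ln(2π·10n) + O(1/n).
Expand 10n ln(10n) = 10n (ln n + ln 10) = 10n ln n + 10n ln 10.
Subtract 25n ln n: leading term is (10 − 25) n ln n = −15 n ln n. The next term is 10n ln 10 − 10n = 10(ln 10 − 1) n. Then the (1/2) ln(2π·10n) correction.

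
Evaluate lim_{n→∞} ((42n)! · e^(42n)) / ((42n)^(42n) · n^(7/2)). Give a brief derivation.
lim = 0

Stirling: (42n)! ~ sqrt(2π·42n) · (42n/e)^(42n). Hence
  (42n)! · e^(42n) / (42n)^(42n) ~ sqrt(2π·42n).
Dividing by n^(7/2): sqrt(2π·42n) / n^(7/2) = sqrt(2π·42) · n^((1−7)/2), so the expression behaves like sqrt(2π·42) · n^((1−7)/2) → 0.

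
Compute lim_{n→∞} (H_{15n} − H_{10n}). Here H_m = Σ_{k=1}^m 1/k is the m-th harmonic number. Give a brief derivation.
lim = ln(15/10) = ln(3/2)

Euler-Maclaurin gives H_m = ln m + γ + 1/(2m) + O(1/m^2). The γ and O(1/m) terms cancel in the difference:
  H_{15n} − H_{10n} = ln(15n) − ln(10n) + O(1/n) = ln(15/10) + O(1/n).
Hence the limit is ln(15/10) = ln(3/2).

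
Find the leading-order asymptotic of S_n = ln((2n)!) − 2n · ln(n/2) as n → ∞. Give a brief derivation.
S_n ~ 2n · (ln 4 − 1) + O(ln n)

Stirling: ln((2n)!) = 2n ln(2n) − 2n + O(ln n).
  S_n = 2n ln(2n) − 2n − 2n ln(n/2) + O(ln n)
      = 2n ln(2n) − 2n ln n + 2n ln 2 − 2n + O(ln n)
      = 2n ln 2 + 2n ln 2 − 2n + O(ln n)
      = 2n (ln 4 − 1) + O(ln n).
Numerically ln(4) − 1 ≈ 0.3863.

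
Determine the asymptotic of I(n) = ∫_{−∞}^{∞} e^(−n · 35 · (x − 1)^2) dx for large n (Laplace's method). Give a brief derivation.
I(n) = sqrt(π/(35n))

Here φ(x) = 35 · (x − 1)^2 has its unique minimum at x* = 1 with φ(x*) = 0 and φ''(x*) = 70. Laplace's method gives
  I(n) ~ e^(−n φ(x*)) · sqrt(2π / (n · φ''(x*))) = sqrt(2π / (70n)) = sqrt(π/(35n)).
This is exact: substituting u = (x − 1)·sqrt(35n) gives I(n) = (1/sqrt(35n)) ∫_{−∞}^{∞} e^(−u^2) du = sqrt(π/(35n)).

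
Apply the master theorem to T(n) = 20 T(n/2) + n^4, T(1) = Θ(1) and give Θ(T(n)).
T(n) = Θ(n^(log_2 20))

Master theorem: compare f(n) = n^4 to n^(log_2 20) where log_2 20 ≈ 4.322. Since 4 < log_2 20, we have f(n) = O(n^(log_2 20 − ε)) for some ε > 0 — Case 1. Hence T(n) = Θ(n^(log_2 20)).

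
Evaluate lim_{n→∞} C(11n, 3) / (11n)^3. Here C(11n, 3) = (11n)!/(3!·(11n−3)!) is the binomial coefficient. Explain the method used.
lim = 1/3! = 1/6

With N = 11n → ∞: C(N, 3) / N^3 = [N(N−1)…(N−2)] / (3! · N^3) = (1/3!) · 1 · (1 − 1/(11n)) · (1 − 2/(11n)). Each factor → 1 as N → ∞, so the limit is 1/3! = 1/6.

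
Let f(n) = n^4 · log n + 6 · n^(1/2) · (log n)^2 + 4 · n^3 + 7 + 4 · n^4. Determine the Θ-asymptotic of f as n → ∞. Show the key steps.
f(n) ∈ Θ(n^4 · log n)

Compare the terms by growth order. For large n, n^a · (log n)^b dominates n^a' · (log n)^b' iff a > a', or (a = a' and b > b'). Ranking the 5 terms shows the dominant one is n^4 · log n. Hence f(n) ∈ Θ(n^4 · log n).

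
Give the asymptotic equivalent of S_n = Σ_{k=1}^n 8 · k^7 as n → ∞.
S_n ~ n^8

By integral comparison (Euler-Maclaurin), Σ_{k=1}^n 8 · k^7 = 8 · ∫_0^n x^7 dx + O(n^7) = 8 · n^8/8 = n^8 + O(n^7). (Equivalently, Faulhaber's formula gives the same leading term.)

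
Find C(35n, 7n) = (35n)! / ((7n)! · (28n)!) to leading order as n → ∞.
C(35n, 7n) ~ (3125/256)^(7n) · sqrt(5/(8π·7n))

Write N = 7n. Apply Stirling to each factorial:
  (5N)! ~ sqrt(2π·5N) · (5N/e)^(5N),
  N! ~ sqrt(2π N) · (N/e)^N,
  (4N)! ~ sqrt(2π·4N) · (4N/e)^(4N).
The exponential factors combine to (5N)^(5N) / (N^N · (4N)^(4N)) = 5^(5N)/4^(4N) = (5^5/4^4)^N = (3125/256)^N.
The square-root prefactors combine to sqrt(2π·5N) / (sqrt(2π N)·sqrt(2π·4N)) = sqrt(5 / (2π·4·N)) = sqrt(5/(8π·7n)).
Substituting N = 7n: C(35n, 7n) ~ (3125/256)^(7n) · sqrt(5/(8π·7n)).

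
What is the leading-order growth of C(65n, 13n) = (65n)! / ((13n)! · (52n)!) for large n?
C(65n, 13n) ~ (3125/256)^(13n) · sqrt(5/(8π·13n))

Write N = 13n. Apply Stirling to each factorial:
  (5N)! ~ sqrt(2π·5N) · (5N/e)^(5N),
  N! ~ sqrt(2π N) · (N/e)^N,
  (4N)! ~ sqrt(2π·4N) · (4N/e)^(4N).
The exponential factors combine to (5N)^(5N) / (N^N · (4N)^(4N)) = 5^(5N)/4^(4N) = (5^5/4^4)^N = (3125/256)^N.
The square-root prefactors combine to sqrt(2π·5N) / (sqrt(2π N)·sqrt(2π·4N)) = sqrt(5 / (2π·4·N)) = sqrt(5/(8π·13n)).
Substituting N = 13n: C(65n, 13n) ~ (3125/256)^(13n) · sqrt(5/(8π·13n)).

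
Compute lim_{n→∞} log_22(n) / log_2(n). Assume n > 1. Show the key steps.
lim = ln(2) / ln(22) = log_22(2)

Change of base: log_22(n) = ln n / ln 22 and log_2(n) = ln n / ln 2. The ratio is (ln n / ln 22) · (ln 2 / ln n) = ln 2 / ln 22, a constant independent of n. So the limit is ln 2 / ln 22 = log_22(2).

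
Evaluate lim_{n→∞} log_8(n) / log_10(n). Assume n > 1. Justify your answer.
lim = ln(10) / ln(8) = log_8(10)

Change of base: log_8(n) = ln n / ln 8 and log_10(n) = ln n / ln 10. The ratio is (ln n / ln 8) · (ln 10 / ln n) = ln 10 / ln 8, a constant independent of n. So the limit is ln 10 / ln 8 = log_8(10).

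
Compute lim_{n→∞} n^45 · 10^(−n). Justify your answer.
lim = 0

Exponentials with base > 1 dominate every fixed polynomial: for any fixed c, n^c / 10^n → 0 as n → ∞ (e.g. by the ratio test, or by writing 10^n = e^(n ln 10) and noting e^(n ln 10) / n^c → ∞). Hence n^45 · 10^(−n) = n^45 / 10^n → 0.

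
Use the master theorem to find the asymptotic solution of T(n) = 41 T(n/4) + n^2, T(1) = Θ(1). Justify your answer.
T(n) = Θ(n^(log_4 41))

Master theorem: compare f(n) = n^2 to n^(log_4 41) where log_4 41 ≈ 2.679. Since 2 < log_4 41, we have f(n) = O(n^(log_4 41 − ε)) for some ε > 0 — Case 1. Hence T(n) = Θ(n^(log_4 41)).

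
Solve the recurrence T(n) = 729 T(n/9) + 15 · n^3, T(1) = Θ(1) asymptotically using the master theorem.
T(n) = Θ(n^3 log n)

log_9 729 = 3, and f(n) = 15 · n^3 = Θ(n^(log_9 729)). This is Case 2 of the master theorem: T(n) = Θ(f(n) · log n) = Θ(n^3 log n).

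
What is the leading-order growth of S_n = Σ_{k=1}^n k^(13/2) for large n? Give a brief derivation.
S_n ~ (2/15) · n^(15/2)

Integral comparison: Σ_{k=1}^n k^(13/2) = ∫_0^n x^(13/2) dx + O(n^(13/2)). The integral is n^(1 + 13/2) / (1 + 13/2) = n^((13+2)/2) / ((13+2)/2) = (2/15) · n^(15/2).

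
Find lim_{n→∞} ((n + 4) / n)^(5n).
lim = e^20

Rewrite as (1 + 4/n)^(5n). By the standard limit (1 + x/n)^n → e^x, we have (1 + 4/n)^n → e^4, and raising to the 5th power gives e^20.
More precisely, ln[(1 + 4/n)^(5n)] = 5n · ln(1 + 4/n) = 5n · (4/n + O(1/n^2)) = 20 + O(1/n) → 20.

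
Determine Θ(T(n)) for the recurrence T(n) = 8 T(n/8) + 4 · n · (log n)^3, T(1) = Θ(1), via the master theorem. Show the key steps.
T(n) = Θ(n · (log n)^4)

Here log_8 8 = 1 and f(n) = 4 · n · (log n)^3 = Θ(n^(log_8 8) · (log n)^3). This is the extended Case 2 of the master theorem (f matches the critical exponent up to log factors), giving T(n) = Θ(n^(log_8 8) · (log n)^(3+1)) = Θ(n · (log n)^4).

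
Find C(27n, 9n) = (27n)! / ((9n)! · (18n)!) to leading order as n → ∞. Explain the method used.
C(27n, 9n) ~ (27/4)^(9n) · sqrt(3/(4π·9n))

Write N = 9n. Apply Stirling to each factorial:
  (3N)! ~ sqrt(2π·3N) · (3N/e)^(3N),
  N! ~ sqrt(2π N) · (N/e)^N,
  (2N)! ~ sqrt(2π·2N) · (2N/e)^(2N).
The exponential factors combine to (3N)^(3N) / (N^N · (2N)^(2N)) = 3^(3N)/2^(2N) = (3^3/2^2)^N = (27/4)^N.
The square-root prefactors combine to sqrt(2π·3N) / (sqrt(2π N)·sqrt(2π·2N)) = sqrt(3 / (2π·2·N)) = sqrt(3/(4π·9n)).
Substituting N = 9n: C(27n, 9n) ~ (27/4)^(9n) · sqrt(3/(4π·9n)).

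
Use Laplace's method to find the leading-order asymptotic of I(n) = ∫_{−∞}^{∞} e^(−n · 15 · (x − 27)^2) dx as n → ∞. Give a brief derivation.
I(n) = sqrt(π/(15n))

Here φ(x) = 15 · (x − 27)^2 has its unique minimum at x* = 27 with φ(x*) = 0 and φ''(x*) = 30. Laplace's method gives
  I(n) ~ e^(−n φ(x*)) · sqrt(2π / (n · φ''(x*))) = sqrt(2π / (30n)) = sqrt(π/(15n)).
This is exact: substituting u = (x − 27)·sqrt(15n) gives I(n) = (1/sqrt(15n)) ∫_{−∞}^{∞} e^(−u^2) du = sqrt(π/(15n)).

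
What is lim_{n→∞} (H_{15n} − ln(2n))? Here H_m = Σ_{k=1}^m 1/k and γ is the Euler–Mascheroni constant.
lim = ln(15/2) + γ

By Euler-Maclaurin, H_m = ln m + γ + O(1/m). So
  H_{15n} − ln(2n) = ln(15n) + γ − ln(2n) + O(1/n)
                       = ln(15/2) + γ + O(1/n).
Hence the limit is ln(15/2) + γ.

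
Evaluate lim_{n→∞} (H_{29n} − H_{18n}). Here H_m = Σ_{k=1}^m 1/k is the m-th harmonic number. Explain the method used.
lim = ln(29/18)

Euler-Maclaurin gives H_m = ln m + γ + 1/(2m) + O(1/m^2). The γ and O(1/m) terms cancel in the difference:
  H_{29n} − H_{18n} = ln(29n) − ln(18n) + O(1/n) = ln(29/18) + O(1/n).
Hence the limit is ln(29/18).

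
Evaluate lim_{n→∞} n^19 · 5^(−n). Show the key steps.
lim = 0

Exponentials with base > 1 dominate every fixed polynomial: for any fixed c, n^c / 5^n → 0 as n → ∞ (e.g. by the ratio test, or by writing 5^n = e^(n ln 5) and noting e^(n ln 5) / n^c → ∞). Hence n^19 · 5^(−n) = n^19 / 5^n → 0.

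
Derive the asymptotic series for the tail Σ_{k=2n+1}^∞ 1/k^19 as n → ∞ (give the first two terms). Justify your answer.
Σ_{k>2n} 1/k^19 = 1/(18 · (2n)^18) − 1/(2 · (2n)^19) + O(1/(2n)^20)

Compare to the integral: ∫_{2n}^∞ x^(−19) dx = [−x^(−18)/18]_{2n}^∞ = 1/((19−1)·(2n)^18). The Euler-Maclaurin correction adds −f(2n)/2 = −1/(2·(2n)^19). Euler-Maclaurin then gives
  Σ_{k>2n} 1/k^19 = ∫_{2n}^∞ dx/x^19 − 1/(2·(2n)^19) + O(1/(2n)^20).
(Equivalently this is ζ(19) − Σ_{k≤2n} 1/k^19.)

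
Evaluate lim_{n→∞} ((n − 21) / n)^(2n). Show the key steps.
lim = e^(−42)

Rewrite as (1 − 21/n)^(2n). By the standard limit (1 + x/n)^n → e^x, we have (1 − 21/n)^n → e^(−21), and raising to the 2nd power gives e^(−42).
More precisely, ln[(1 − 21/n)^(2n)] = 2n · ln(1 − 21/n) = 2n · (-21/n + O(1/n^2)) = -42 + O(1/n) → -42.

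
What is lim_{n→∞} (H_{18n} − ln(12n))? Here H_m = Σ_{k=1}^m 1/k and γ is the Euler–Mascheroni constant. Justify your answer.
lim = ln(3/2) + γ

By Euler-Maclaurin, H_m = ln m + γ + O(1/m). So
  H_{18n} − ln(12n) = ln(18n) + γ − ln(12n) + O(1/n)
                       = ln(18/12) + γ + O(1/n).
Hence the limit is ln(18/12) + γ (= ln(3/2)).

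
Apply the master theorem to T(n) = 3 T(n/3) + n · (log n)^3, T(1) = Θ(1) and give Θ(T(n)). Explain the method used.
T(n) = Θ(n · (log n)^4)

Here log_3 3 = 1 and f(n) = n · (log n)^3 = Θ(n^(log_3 3) · (log n)^3). This is the extended Case 2 of the master theorem (f matches the critical exponent up to log factors), giving T(n) = Θ(n^(log_3 3) · (log n)^(3+1)) = Θ(n · (log n)^4).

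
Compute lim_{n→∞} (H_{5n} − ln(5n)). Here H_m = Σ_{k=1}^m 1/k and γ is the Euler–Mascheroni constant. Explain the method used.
lim = γ

By Euler-Maclaurin, H_m = ln m + γ + O(1/m). So
  H_{5n} − ln(5n) = ln(5n) + γ − ln(5n) + O(1/n)
                       = ln(5/5) + γ + O(1/n).
Hence the limit is γ (since ln 1 = 0).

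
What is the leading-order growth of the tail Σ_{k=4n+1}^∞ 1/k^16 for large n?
Σ_{k>4n} 1/k^16 ~ 1/(15 · (4n)^15)

Compare to the integral: ∫_{4n}^∞ x^(−16) dx = [−x^(−15)/15]_{4n}^∞ = 1/((16−1)·(4n)^15). Euler-Maclaurin then gives
  Σ_{k>4n} 1/k^16 = ∫_{4n}^∞ dx/x^16 − 1/(2·(4n)^16) + O(1/(4n)^17).
(Equivalently this is ζ(16) − Σ_{k≤4n} 1/k^16.)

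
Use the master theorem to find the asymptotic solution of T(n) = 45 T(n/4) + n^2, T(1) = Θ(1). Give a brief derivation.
T(n) = Θ(n^(log_4 45))

Master theorem: compare f(n) = n^2 to n^(log_4 45) where log_4 45 ≈ 2.746. Since 2 < log_4 45, we have f(n) = O(n^(log_4 45 − ε)) for some ε > 0 — Case 1. Hence T(n) = Θ(n^(log_4 45)).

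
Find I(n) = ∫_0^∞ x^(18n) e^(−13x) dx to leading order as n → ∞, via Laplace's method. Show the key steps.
I(n) ~ (sqrt(2π·18n) / 13) · (18n/(13e))^(18n)

Write the integrand as exp(18n ln x − 13x) and set f(x) = 18n ln x − 13x. Then f'(x) = 18n/x − 13 = 0 at x* = 18n/13, and f''(x*) = −18n/x*^2 = −13^2/(18n). Laplace's method (interior maximum) gives
  I(n) ~ e^(f(x*)) · sqrt(2π / |f''(x*)|)
        = exp(18n ln(18n/13) − 18n) · sqrt(2π · 18n / 13^2)
        = (18n/13)^(18n) e^(−18n) · sqrt(2π·18n) / 13
        = (sqrt(2π·18n) / 13) · (18n/(13e))^(18n).
This matches Γ(18n+1)/13^(18n+1) with Stirling applied to Γ.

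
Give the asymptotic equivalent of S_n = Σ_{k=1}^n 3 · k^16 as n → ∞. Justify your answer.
S_n ~ 3 · n^17 / 17

By integral comparison (Euler-Maclaurin), Σ_{k=1}^n 3 · k^16 = 3 · ∫_0^n x^16 dx + O(n^16) = 3 · n^17/17 + O(n^16). (Equivalently, Faulhaber's formula gives the same leading term.)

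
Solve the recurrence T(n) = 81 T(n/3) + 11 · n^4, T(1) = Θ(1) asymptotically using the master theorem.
T(n) = Θ(n^4 log n)

log_3 81 = 4, and f(n) = 11 · n^4 = Θ(n^(log_3 81)). This is Case 2 of the master theorem: T(n) = Θ(f(n) · log n) = Θ(n^4 log n).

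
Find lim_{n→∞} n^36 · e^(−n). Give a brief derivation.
lim = 0

Exponentials with base > 1 dominate every fixed polynomial: for any fixed c, n^c / e^n → 0 as n → ∞ (e.g. by the ratio test, or since e^n grows faster than any power of n). Hence n^36 · e^(−n) = n^36 / e^n → 0.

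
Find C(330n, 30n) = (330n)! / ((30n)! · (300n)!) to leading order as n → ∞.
C(330n, 30n) ~ (285311670611/10000000000)^(30n) · sqrt(11/(20π·30n))

Write N = 30n. Apply Stirling to each factorial:
  (11N)! ~ sqrt(2π·11N) · (11N/e)^(11N),
  N! ~ sqrt(2π N) · (N/e)^N,
  (10N)! ~ sqrt(2π·10N) · (10N/e)^(10N).
The exponential factors combine to (11N)^(11N) / (N^N · (10N)^(10N)) = 11^(11N)/10^(10N) = (11^11/10^10)^N = (285311670611/10000000000)^N.
The square-root prefactors combine to sqrt(2π·11N) / (sqrt(2π N)·sqrt(2π·10N)) = sqrt(11 / (2π·10·N)) = sqrt(11/(20π·30n)).
Substituting N = 30n: C(330n, 30n) ~ (285311670611/10000000000)^(30n) · sqrt(11/(20π·30n)).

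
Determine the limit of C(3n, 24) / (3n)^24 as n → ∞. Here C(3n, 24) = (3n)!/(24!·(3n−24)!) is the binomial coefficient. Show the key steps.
lim = 1/24! = 1/620448401733239439360000

With N = 3n → ∞: C(N, 24) / N^24 = [N(N−1)…(N−23)] / (24! · N^24) = (1/24!) · 1 · (1 − 1/(3n)) · … · (1 − 23/(3n)). Each factor → 1 as N → ∞, so the limit is 1/24! = 1/620448401733239439360000.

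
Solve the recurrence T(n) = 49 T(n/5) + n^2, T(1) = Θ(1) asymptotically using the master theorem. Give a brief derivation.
T(n) = Θ(n^(log_5 49))

Master theorem: compare f(n) = n^2 to n^(log_5 49) where log_5 49 ≈ 2.418. Since 2 < log_5 49, we have f(n) = O(n^(log_5 49 − ε)) for some ε > 0 — Case 1. Hence T(n) = Θ(n^(log_5 49)).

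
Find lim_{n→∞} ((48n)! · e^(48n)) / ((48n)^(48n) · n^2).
lim = 0

Stirling: (48n)! ~ sqrt(2π·48n) · (48n/e)^(48n). Hence
  (48n)! · e^(48n) / (48n)^(48n) ~ sqrt(2π·48n).
Dividing by n^2: sqrt(2π·48n) / n^2 = sqrt(2π·48) · n^((1−4)/2), so the expression behaves like sqrt(2π·48) · n^((1−4)/2) → 0.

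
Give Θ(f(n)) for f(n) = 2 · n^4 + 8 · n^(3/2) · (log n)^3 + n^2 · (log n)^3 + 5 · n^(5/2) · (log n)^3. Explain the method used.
f(n) ∈ Θ(n^4)

Compare the terms by growth order. For large n, n^a · (log n)^b dominates n^a' · (log n)^b' iff a > a', or (a = a' and b > b'). Ranking the 4 terms shows the dominant one is 2 · n^4. Hence f(n) ∈ Θ(n^4).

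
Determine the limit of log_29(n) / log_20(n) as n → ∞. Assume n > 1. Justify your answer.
lim = ln(20) / ln(29) = log_29(20)

Change of base: log_29(n) = ln n / ln 29 and log_20(n) = ln n / ln 20. The ratio is (ln n / ln 29) · (ln 20 / ln n) = ln 20 / ln 29, a constant independent of n. So the limit is ln 20 / ln 29 = log_29(20).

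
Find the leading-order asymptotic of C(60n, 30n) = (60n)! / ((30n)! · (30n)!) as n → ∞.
C(60n, 30n) ~ (4)^(30n) · sqrt(1/(π·30n))

Write N = 30n. Apply Stirling to each factorial:
  (2N)! ~ sqrt(2π·2N) · (2N/e)^(2N),
  N! ~ sqrt(2π N) · (N/e)^N,
  (1N)! ~ sqrt(2π·1N) · (1N/e)^(1N).
The exponential factors combine to (2N)^(2N) / (N^N · (1N)^(1N)) = 2^(2N)/1^(1N) = (2^2/1^1)^N = (4)^N.
The square-root prefactors combine to sqrt(2π·2N) / (sqrt(2π N)·sqrt(2π·1N)) = sqrt(2 / (2π·1·N)) = sqrt(1/(π·30n)).
Substituting N = 30n: C(60n, 30n) ~ (4)^(30n) · sqrt(1/(π·30n)).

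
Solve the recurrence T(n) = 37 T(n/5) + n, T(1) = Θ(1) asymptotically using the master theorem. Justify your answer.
T(n) = Θ(n^(log_5 37))

Master theorem: compare f(n) = n to n^(log_5 37) where log_5 37 ≈ 2.244. Since 1 < log_5 37, we have f(n) = O(n^(log_5 37 − ε)) for some ε > 0 — Case 1. Hence T(n) = Θ(n^(log_5 37)).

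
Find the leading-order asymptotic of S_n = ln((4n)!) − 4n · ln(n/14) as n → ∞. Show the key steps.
S_n ~ 4n · (ln 56 − 1) + O(ln n)

Stirling: ln((4n)!) = 4n ln(4n) − 4n + O(ln n).
  S_n = 4n ln(4n) − 4n − 4n ln(n/14) + O(ln n)
      = 4n ln(4n) − 4n ln n + 4n ln 14 − 4n + O(ln n)
      = 4n ln 4 + 4n ln 14 − 4n + O(ln n)
      = 4n (ln 56 − 1) + O(ln n).
Numerically ln(56) − 1 ≈ 3.0254.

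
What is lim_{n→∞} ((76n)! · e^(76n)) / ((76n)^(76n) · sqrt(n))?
lim = sqrt(2π·76)

Stirling: (76n)! ~ sqrt(2π·76n) · (76n/e)^(76n). Hence
  (76n)! · e^(76n) / (76n)^(76n) ~ sqrt(2π·76n).
Dividing by sqrt(n): sqrt(2π·76n) / sqrt(n) = sqrt(2π·76) · n^((1−1)/2), so the limit is sqrt(2π·76).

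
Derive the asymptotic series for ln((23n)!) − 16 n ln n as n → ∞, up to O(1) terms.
ln((23n)!) − 16 n ln n = 7 n ln n + 23(ln 23 − 1) n + (1/2) ln(2π·23n) + O(1/n)

Stirling: ln((23n)!) = 23n ln(23n) − 23n + (1/2) ln(2π·23n) + O(1/n).
Expand 23n ln(23n) = 23n (ln n + ln 23) = 23n ln n + 23n ln 23.
Subtract 16n ln n: leading term is (23 − 16) n ln n = 7 n ln n. The next term is 23n ln 23 − 23n = 23(ln 23 − 1) n. Then the (1/2) ln(2π·23n) correction.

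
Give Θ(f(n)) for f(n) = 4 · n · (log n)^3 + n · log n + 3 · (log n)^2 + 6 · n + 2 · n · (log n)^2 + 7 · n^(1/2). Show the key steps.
f(n) ∈ Θ(n · (log n)^3)

Compare the terms by growth order. For large n, n^a · (log n)^b dominates n^a' · (log n)^b' iff a > a', or (a = a' and b > b'). Ranking the 6 terms shows the dominant one is 4 · n · (log n)^3. Hence f(n) ∈ Θ(n · (log n)^3).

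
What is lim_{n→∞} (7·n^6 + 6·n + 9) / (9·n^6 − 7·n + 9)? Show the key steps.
lim = 7/9

For large n the leading n^6 terms dominate both numerator and denominator. Dividing top and bottom by n^6, every other term tends to 0, leaving 7/9.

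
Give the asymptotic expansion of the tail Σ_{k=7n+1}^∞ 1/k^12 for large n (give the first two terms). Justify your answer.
Σ_{k>7n} 1/k^12 = 1/(11 · (7n)^11) − 1/(2 · (7n)^12) + O(1/(7n)^13)

Compare to the integral: ∫_{7n}^∞ x^(−12) dx = [−x^(−11)/11]_{7n}^∞ = 1/((12−1)·(7n)^11). The Euler-Maclaurin correction adds −f(7n)/2 = −1/(2·(7n)^12). Euler-Maclaurin then gives
  Σ_{k>7n} 1/k^12 = ∫_{7n}^∞ dx/x^12 − 1/(2·(7n)^12) + O(1/(7n)^13).
(Equivalently this is ζ(12) − Σ_{k≤7n} 1/k^12.)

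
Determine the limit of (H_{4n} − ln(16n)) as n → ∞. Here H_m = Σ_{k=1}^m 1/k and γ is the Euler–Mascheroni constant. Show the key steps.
lim = −ln 4 + γ

By Euler-Maclaurin, H_m = ln m + γ + O(1/m). So
  H_{4n} − ln(16n) = ln(4n) + γ − ln(16n) + O(1/n)
                       = ln(4/16) + γ + O(1/n).
Hence the limit is ln(4/16) + γ (= −ln 4).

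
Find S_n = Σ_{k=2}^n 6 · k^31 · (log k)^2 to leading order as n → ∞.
S_n ~ 3 · n^32 · (log n)^2 / 16

By integral comparison, S_n = ∫_1^n 6 · x^31 · (log x)^2 dx + O(n^31 · (log n)^2). For the integral, the leading term of ∫_1^n x^31 (log x)^2 dx is n^32/32 · (log n)^2 (by repeated integration by parts; each step lowers the log-exponent and produces a relatively O(1/log n) correction). Hence S_n ~ 3 · n^32 · (log n)^2 / 16.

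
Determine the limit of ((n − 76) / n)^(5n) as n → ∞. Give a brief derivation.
lim = e^(−380)

Rewrite as (1 − 76/n)^(5n). By the standard limit (1 + x/n)^n → e^x, we have (1 − 76/n)^n → e^(−76), and raising to the 5th power gives e^(−380).
More precisely, ln[(1 − 76/n)^(5n)] = 5n · ln(1 − 76/n) = 5n · (-76/n + O(1/n^2)) = -380 + O(1/n) → -380.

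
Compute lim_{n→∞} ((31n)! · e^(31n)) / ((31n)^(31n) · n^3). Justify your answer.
lim = 0

Stirling: (31n)! ~ sqrt(2π·31n) · (31n/e)^(31n). Hence
  (31n)! · e^(31n) / (31n)^(31n) ~ sqrt(2π·31n).
Dividing by n^3: sqrt(2π·31n) / n^3 = sqrt(2π·31) · n^((1−6)/2), so the expression behaves like sqrt(2π·31) · n^((1−6)/2) → 0.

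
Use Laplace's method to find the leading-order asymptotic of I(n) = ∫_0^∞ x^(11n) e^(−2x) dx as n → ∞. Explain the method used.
I(n) ~ (sqrt(2π·11n) / 2) · (11n/(2e))^(11n)

Write the integrand as exp(11n ln x − 2x) and set f(x) = 11n ln x − 2x. Then f'(x) = 11n/x − 2 = 0 at x* = 11n/2, and f''(x*) = −11n/x*^2 = −2^2/(11n). Laplace's method (interior maximum) gives
  I(n) ~ e^(f(x*)) · sqrt(2π / |f''(x*)|)
        = exp(11n ln(11n/2) − 11n) · sqrt(2π · 11n / 2^2)
        = (11n/2)^(11n) e^(−11n) · sqrt(2π·11n) / 2
        = (sqrt(2π·11n) / 2) · (11n/(2e))^(11n).
This matches Γ(11n+1)/2^(11n+1) with Stirling applied to Γ.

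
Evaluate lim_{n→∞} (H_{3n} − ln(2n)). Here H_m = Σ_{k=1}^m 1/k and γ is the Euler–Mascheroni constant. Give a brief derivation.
lim = ln(3/2) + γ

By Euler-Maclaurin, H_m = ln m + γ + O(1/m). So
  H_{3n} − ln(2n) = ln(3n) + γ − ln(2n) + O(1/n)
                       = ln(3/2) + γ + O(1/n).
Hence the limit is ln(3/2) + γ.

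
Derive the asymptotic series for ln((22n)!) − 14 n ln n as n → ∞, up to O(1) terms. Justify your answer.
ln((22n)!) − 14 n ln n = 8 n ln n + 22(ln 22 − 1) n + (1/2) ln(2π·22n) + O(1/n)

Stirling: ln((22n)!) = 22n ln(22n) − 22n + (1/2) ln(2π·22n) + O(1/n).
Expand 22n ln(22n) = 22n (ln n + ln 22) = 22n ln n + 22n ln 22.
Subtract 14n ln n: leading term is (22 − 14) n ln n = 8 n ln n. The next term is 22n ln 22 − 22n = 22(ln 22 − 1) n. Then the (1/2) ln(2π·22n) correction.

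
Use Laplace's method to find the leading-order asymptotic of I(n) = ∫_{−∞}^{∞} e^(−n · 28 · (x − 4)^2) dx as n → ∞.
I(n) = sqrt(π/(28n))

Here φ(x) = 28 · (x − 4)^2 has its unique minimum at x* = 4 with φ(x*) = 0 and φ''(x*) = 56. Laplace's method gives
  I(n) ~ e^(−n φ(x*)) · sqrt(2π / (n · φ''(x*))) = sqrt(2π / (56n)) = sqrt(π/(28n)).
This is exact: substituting u = (x − 4)·sqrt(28n) gives I(n) = (1/sqrt(28n)) ∫_{−∞}^{∞} e^(−u^2) du = sqrt(π/(28n)).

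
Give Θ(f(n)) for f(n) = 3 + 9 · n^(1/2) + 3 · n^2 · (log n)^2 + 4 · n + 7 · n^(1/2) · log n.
f(n) ∈ Θ(n^2 · (log n)^2)

Compare the terms by growth order. For large n, n^a · (log n)^b dominates n^a' · (log n)^b' iff a > a', or (a = a' and b > b'). Ranking the 5 terms shows the dominant one is 3 · n^2 · (log n)^2. Hence f(n) ∈ Θ(n^2 · (log n)^2).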